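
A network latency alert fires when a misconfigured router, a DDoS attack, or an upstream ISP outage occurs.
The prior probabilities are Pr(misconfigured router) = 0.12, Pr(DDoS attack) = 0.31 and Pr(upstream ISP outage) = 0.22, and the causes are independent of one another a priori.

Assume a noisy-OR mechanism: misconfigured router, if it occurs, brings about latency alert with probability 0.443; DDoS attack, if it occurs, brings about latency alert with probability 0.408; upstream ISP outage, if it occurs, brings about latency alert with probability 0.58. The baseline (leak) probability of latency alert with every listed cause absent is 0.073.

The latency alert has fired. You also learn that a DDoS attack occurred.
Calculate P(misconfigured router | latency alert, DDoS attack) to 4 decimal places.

P(misconfigured router | latency alert, DDoS attack) ≈ 0.1610

Under noisy-OR, P(latency alert | causes) = 1 − (1−0.073)·∏(1−qᵢ) over the active causes.
By total probability over the 4 (misconfigured router, upstream ISP outage) configurations:
  P(latency alert | DDoS attack) = 0.451216*0.88*0.78 + 0.769511*0.88*0.22 + 0.694327*0.12*0.78 + 0.871617*0.12*0.22
        = 0.309715 + 0.148977 + 0.064989 + 0.023011 = 0.546692
Configurations with misconfigured router contribute 0.088000, so
  P(misconfigured router | latency alert, DDoS attack) = 0.088000 / 0.546692 ≈ 0.1610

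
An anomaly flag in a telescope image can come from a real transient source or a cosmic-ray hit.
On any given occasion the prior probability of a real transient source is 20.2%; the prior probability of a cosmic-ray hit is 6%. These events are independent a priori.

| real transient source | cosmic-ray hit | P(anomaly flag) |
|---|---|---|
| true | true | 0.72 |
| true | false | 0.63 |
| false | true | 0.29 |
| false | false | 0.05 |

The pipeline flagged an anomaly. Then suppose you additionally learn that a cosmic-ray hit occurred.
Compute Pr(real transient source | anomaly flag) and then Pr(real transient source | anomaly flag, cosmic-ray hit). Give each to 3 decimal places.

Pr(real transient source | anomaly flag) ≈ 0.714; Pr(real transient source | anomaly flag, cosmic-ray hit) ≈ 0.386

P(anomaly flag) = 0.05·0.798·0.94 + 0.29·0.798·0.06 + 0.63·0.202·0.94 + 0.72·0.202·0.06 = 0.037506 + 0.013885 + 0.119624 + 0.008726 = 0.179741
The real transient source-present share is 0.119624 + 0.008726 = 0.128350.
So P(real transient source | anomaly flag) = 0.128350/0.179741 ≈ 0.714.

Now condition on the additional information:
Weight on real transient source=true, given the evidence: 0.72·0.202 = 0.145440
The normalizing constant is 0.29·0.798 + 0.72·0.202 = 0.376860
Posterior = 0.145440 / 0.376860 ≈ 0.386
The drop from 0.714 to 0.386 is the explaining-away (discounting) effect.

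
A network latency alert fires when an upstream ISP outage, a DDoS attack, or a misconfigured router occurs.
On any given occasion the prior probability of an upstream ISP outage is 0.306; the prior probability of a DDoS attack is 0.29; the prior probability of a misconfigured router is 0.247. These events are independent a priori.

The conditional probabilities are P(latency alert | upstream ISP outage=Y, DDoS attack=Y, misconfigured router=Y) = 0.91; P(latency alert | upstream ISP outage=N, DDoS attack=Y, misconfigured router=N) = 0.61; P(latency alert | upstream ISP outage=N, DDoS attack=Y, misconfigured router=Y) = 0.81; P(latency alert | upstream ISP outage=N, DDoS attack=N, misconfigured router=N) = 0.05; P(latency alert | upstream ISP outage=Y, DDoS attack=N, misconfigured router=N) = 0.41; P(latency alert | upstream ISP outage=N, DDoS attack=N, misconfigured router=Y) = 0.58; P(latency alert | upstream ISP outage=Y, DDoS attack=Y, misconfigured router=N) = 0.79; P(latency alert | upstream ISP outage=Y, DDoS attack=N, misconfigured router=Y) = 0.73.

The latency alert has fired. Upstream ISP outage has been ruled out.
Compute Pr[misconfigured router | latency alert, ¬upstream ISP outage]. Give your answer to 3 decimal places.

Enumerate the 4 (DDoS attack, misconfigured router) configurations and weight by the priors:
  P(latency alert | ¬upstream ISP outage) = 0.05·0.71·0.753 + 0.58·0.71·0.247 + 0.61·0.29·0.753 + 0.81·0.29·0.247
        = 0.026731 + 0.101715 + 0.133206 + 0.058020 = 0.319672
Keeping only the misconfigured router-present terms gives 0.159735, so
  P(misconfigured router | latency alert, ¬upstream ISP outage) = 0.159735 / 0.319672 ≈ 0.500

Pr[misconfigured router | latency alert, ¬upstream ISP outage] ≈ 0.500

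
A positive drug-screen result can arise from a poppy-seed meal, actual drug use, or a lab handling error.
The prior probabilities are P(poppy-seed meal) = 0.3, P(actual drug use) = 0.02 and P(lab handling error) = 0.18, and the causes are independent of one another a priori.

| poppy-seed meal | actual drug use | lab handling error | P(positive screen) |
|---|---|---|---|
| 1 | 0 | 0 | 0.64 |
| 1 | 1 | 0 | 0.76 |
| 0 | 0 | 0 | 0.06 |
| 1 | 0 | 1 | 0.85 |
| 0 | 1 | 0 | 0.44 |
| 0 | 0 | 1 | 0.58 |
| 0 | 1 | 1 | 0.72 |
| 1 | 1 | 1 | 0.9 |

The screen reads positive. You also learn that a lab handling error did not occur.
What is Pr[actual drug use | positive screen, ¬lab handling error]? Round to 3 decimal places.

Numerator (weight on configurations with actual drug use): 0.006160 + 0.004560 = 0.010720
Denominator P(positive screen | ¬lab handling error): 0.06×0.7×0.98 + 0.44×0.7×0.02 + 0.64×0.3×0.98 + 0.76×0.3×0.02 = 0.240040
Posterior = 0.010720 / 0.240040 ≈ 0.045

Pr[actual drug use | positive screen, ¬lab handling error] ≈ 0.045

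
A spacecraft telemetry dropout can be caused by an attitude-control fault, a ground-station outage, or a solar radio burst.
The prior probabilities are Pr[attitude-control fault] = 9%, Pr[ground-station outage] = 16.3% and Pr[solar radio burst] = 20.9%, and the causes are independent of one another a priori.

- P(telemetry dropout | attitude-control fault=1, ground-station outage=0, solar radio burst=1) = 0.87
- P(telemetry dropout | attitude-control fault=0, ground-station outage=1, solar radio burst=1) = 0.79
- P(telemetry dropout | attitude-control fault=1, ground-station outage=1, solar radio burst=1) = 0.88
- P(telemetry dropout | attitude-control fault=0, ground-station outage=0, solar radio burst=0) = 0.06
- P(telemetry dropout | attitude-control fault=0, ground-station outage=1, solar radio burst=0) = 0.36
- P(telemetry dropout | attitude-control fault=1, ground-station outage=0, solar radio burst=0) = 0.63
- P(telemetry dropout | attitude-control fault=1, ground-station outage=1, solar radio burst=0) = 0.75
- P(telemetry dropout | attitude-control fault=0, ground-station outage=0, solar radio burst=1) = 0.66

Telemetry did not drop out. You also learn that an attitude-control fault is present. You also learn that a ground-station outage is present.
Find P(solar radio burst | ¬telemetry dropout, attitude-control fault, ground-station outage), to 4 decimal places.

Enumerate both values of solar radio burst and weight by the priors:
  P(¬telemetry dropout | attitude-control fault, ground-station outage) = 0.25×0.791 + 0.12×0.209
        = 0.197750 + 0.025080 = 0.222830
Configurations with solar radio burst contribute 0.025080, so
  P(solar radio burst | ¬telemetry dropout, attitude-control fault, ground-station outage) = 0.025080 / 0.222830 ≈ 0.1126

P(solar radio burst | ¬telemetry dropout, attitude-control fault, ground-station outage) ≈ 0.1126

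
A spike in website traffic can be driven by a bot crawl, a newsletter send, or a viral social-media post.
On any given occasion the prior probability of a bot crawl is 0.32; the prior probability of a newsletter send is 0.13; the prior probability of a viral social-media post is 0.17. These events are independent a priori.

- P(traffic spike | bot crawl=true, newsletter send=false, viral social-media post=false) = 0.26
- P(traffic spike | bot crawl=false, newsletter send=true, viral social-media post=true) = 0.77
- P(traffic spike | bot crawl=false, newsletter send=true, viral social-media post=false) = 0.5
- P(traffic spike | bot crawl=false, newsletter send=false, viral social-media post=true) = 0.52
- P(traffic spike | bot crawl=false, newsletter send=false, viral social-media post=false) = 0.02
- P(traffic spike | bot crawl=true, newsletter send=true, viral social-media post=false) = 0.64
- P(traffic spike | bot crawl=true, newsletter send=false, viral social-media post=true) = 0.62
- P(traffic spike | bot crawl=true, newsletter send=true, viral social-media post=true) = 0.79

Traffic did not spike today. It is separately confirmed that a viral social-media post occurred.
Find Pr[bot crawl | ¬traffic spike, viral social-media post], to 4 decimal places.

Pr[bot crawl | ¬traffic spike, viral social-media post] ≈ 0.2734

For the numerator, keep only bot crawl=true terms: 0.105792 + 0.008736 = 0.114528
Denominator P(¬traffic spike | viral social-media post): 0.48·0.68·0.87 + 0.23·0.68·0.13 + 0.38·0.32·0.87 + 0.21·0.32·0.13 = 0.418828
P(bot crawl | ¬traffic spike, viral social-media post) = 0.114528/0.418828 ≈ 0.2734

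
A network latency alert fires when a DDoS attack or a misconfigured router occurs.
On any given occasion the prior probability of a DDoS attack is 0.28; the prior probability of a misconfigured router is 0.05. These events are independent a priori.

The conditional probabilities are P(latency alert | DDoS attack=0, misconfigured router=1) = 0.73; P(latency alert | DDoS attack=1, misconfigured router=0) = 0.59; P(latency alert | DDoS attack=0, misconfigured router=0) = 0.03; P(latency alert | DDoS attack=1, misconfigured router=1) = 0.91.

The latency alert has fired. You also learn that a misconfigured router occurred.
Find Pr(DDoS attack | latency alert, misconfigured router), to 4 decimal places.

Pr(DDoS attack | latency alert, misconfigured router) ≈ 0.3265

For the numerator, keep only DDoS attack=true terms: 0.91×0.28 = 0.254800
Denominator P(latency alert | misconfigured router): 0.73×0.72 + 0.91×0.28 = 0.780400
Posterior = 0.254800 / 0.780400 ≈ 0.3265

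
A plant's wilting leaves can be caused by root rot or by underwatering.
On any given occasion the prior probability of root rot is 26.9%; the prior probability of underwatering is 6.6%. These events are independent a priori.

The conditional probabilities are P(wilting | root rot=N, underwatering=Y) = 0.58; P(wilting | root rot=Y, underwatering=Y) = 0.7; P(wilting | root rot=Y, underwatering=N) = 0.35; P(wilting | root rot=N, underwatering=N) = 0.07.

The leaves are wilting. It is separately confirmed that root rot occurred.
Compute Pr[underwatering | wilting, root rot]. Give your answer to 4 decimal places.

Pr[underwatering | wilting, root rot] ≈ 0.1238

P(wilting | root rot) = 0.35*0.934 + 0.7*0.066 = 0.326900 + 0.046200 = 0.373100
Of this, 0.046200 comes from 0.7*0.066 (the underwatering=true cases).
P(underwatering | wilting, root rot) = 0.046200 / 0.373100 ≈ 0.1238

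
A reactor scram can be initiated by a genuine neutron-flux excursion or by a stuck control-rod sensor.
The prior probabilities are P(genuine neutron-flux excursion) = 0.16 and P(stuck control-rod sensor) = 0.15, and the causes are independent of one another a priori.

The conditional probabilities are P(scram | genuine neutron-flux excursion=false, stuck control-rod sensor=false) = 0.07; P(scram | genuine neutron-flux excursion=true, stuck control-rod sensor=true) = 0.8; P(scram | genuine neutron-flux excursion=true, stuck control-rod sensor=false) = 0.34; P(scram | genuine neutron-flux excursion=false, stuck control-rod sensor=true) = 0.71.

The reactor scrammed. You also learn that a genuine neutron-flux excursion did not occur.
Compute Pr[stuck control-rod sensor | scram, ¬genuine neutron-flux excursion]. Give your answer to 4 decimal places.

P(scram | ¬genuine neutron-flux excursion) = 0.07·0.85 + 0.71·0.15 = 0.059500 + 0.106500 = 0.166000
The stuck control-rod sensor-present share is 0.71·0.15 = 0.106500.
Hence the posterior is 0.106500/0.166000 ≈ 0.6416.

Pr[stuck control-rod sensor | scram, ¬genuine neutron-flux excursion] ≈ 0.6416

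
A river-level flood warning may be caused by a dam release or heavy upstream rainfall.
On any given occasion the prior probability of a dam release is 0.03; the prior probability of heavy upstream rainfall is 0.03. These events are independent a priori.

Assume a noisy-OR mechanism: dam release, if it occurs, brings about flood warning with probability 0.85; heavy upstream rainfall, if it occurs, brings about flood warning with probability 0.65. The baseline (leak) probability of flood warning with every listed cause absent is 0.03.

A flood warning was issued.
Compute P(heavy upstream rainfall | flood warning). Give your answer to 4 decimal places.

Under noisy-OR, P(flood warning | causes) = 1 − (1−0.03)·∏(1−qᵢ) over the active causes.
Weight on heavy upstream rainfall=true, given the evidence: 0.019221 + 0.000854 = 0.020075
Denominator P(flood warning): 0.03*0.97*0.97 + 0.6605*0.97*0.03 + 0.8545*0.03*0.97 + 0.949075*0.03*0.03 = 0.073168
Posterior = 0.020075 / 0.073168 ≈ 0.2744

P(heavy upstream rainfall | flood warning) ≈ 0.2744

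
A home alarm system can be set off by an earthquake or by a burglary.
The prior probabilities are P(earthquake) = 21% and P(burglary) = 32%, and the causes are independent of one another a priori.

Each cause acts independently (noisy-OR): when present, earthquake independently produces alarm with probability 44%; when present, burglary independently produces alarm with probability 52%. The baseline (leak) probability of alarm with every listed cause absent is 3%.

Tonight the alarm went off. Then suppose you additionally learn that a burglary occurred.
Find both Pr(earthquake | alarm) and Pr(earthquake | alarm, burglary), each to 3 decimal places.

Pr(earthquake | alarm) ≈ 0.432; Pr(earthquake | alarm, burglary) ≈ 0.269

Under noisy-OR, P(alarm | causes) = 1 − (1−0.03)·∏(1−qᵢ) over the active causes.
For the numerator, keep only earthquake=true terms: 0.065231 + 0.049679 = 0.114910
Denominator P(alarm): 0.03*0.79*0.68 + 0.5344*0.79*0.32 + 0.4568*0.21*0.68 + 0.739264*0.21*0.32 = 0.266122
Posterior = 0.114910 / 0.266122 ≈ 0.432

With the extra evidence:
By total probability over both values of earthquake:
  P(alarm | burglary) = 0.5344×0.79 + 0.739264×0.21
        = 0.422176 + 0.155245 = 0.577421
Configurations with earthquake contribute 0.155245, so
  P(earthquake | alarm, burglary) = 0.155245 / 0.577421 ≈ 0.269
Conditioning on burglary lowers the posterior on earthquake: the classic explaining-away effect in a common-effect structure.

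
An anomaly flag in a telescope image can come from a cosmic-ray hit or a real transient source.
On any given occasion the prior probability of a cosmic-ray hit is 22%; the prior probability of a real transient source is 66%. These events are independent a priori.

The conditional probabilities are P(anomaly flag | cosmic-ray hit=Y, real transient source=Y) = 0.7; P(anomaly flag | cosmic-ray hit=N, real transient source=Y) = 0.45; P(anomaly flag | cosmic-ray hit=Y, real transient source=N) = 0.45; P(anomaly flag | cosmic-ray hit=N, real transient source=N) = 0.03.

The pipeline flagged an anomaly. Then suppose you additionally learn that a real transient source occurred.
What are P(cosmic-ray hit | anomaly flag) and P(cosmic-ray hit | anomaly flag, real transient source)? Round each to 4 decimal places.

P(cosmic-ray hit | anomaly flag) ≈ 0.3609; P(cosmic-ray hit | anomaly flag, real transient source) ≈ 0.3050

P(anomaly flag) = 0.03*0.78*0.34 + 0.45*0.78*0.66 + 0.45*0.22*0.34 + 0.7*0.22*0.66 = 0.007956 + 0.231660 + 0.033660 + 0.101640 = 0.374916
The cosmic-ray hit-present share is 0.033660 + 0.101640 = 0.135300.
Hence the posterior is 0.135300/0.374916 ≈ 0.3609.

With the extra evidence:
Weight on cosmic-ray hit=true, given the evidence: 0.7·0.22 = 0.154000
Denominator P(anomaly flag | real transient source): 0.45·0.78 + 0.7·0.22 = 0.505000
P(cosmic-ray hit | anomaly flag, real transient source) = 0.154000/0.505000 ≈ 0.3050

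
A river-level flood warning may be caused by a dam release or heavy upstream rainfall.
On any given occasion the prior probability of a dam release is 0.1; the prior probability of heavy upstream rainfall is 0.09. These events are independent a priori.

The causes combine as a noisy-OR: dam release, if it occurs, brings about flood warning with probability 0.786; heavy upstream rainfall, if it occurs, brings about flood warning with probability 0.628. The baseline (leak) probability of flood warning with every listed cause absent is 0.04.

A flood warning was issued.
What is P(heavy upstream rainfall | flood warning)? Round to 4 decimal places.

Under noisy-OR, P(flood warning | causes) = 1 − (1−0.04)·∏(1−qᵢ) over the active causes.
Weight on heavy upstream rainfall=true, given the evidence: 0.052073 + 0.008312 = 0.060385
Normalizer over all consistent configurations: 0.04·0.9·0.91 + 0.64288·0.9·0.09 + 0.79456·0.1·0.91 + 0.923576·0.1·0.09 = 0.165450
P(heavy upstream rainfall | flood warning) = 0.060385/0.165450 ≈ 0.3650

P(heavy upstream rainfall | flood warning) ≈ 0.3650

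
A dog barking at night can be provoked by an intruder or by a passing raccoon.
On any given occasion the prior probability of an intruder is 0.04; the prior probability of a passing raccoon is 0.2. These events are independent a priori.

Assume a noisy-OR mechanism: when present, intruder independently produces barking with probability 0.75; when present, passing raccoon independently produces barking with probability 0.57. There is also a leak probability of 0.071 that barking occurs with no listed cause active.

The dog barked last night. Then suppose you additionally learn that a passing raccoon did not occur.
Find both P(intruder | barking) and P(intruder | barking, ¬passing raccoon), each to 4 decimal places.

Under noisy-OR, P(barking | causes) = 1 − (1−0.071)·∏(1−qᵢ) over the active causes.
Numerator (weight on configurations with intruder): 0.024568 + 0.007201 = 0.031769
The normalizing constant is 0.071*0.96*0.8 + 0.60053*0.96*0.2 + 0.76775*0.04*0.8 + 0.900133*0.04*0.2 = 0.201599
Posterior = 0.031769 / 0.201599 ≈ 0.1576

Now condition on the additional information:
For the numerator, keep only intruder=true terms: 0.76775*0.04 = 0.030710
Denominator P(barking | ¬passing raccoon): 0.071*0.96 + 0.76775*0.04 = 0.098870
P(intruder | barking, ¬passing raccoon) = 0.030710/0.098870 ≈ 0.3106

P(intruder | barking) ≈ 0.1576; P(intruder | barking, ¬passing raccoon) ≈ 0.3106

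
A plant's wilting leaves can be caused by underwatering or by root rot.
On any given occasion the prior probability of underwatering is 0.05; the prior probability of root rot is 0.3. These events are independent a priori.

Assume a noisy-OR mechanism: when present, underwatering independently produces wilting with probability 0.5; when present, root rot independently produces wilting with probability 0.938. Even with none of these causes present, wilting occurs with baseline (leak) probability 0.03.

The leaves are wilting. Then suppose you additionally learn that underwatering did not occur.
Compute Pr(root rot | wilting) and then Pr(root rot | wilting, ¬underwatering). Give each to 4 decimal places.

Pr(root rot | wilting) ≈ 0.8815; Pr(root rot | wilting, ¬underwatering) ≈ 0.9307

Under noisy-OR, P(wilting | causes) = 1 − (1−0.03)·∏(1−qᵢ) over the active causes.
By total probability over the 4 (underwatering, root rot) configurations:
  P(wilting) = 0.03·0.95·0.7 + 0.93986·0.95·0.3 + 0.515·0.05·0.7 + 0.96993·0.05·0.3
        = 0.019950 + 0.267860 + 0.018025 + 0.014549 = 0.320384
The terms with root rot present sum to 0.282409, so
  P(root rot | wilting) = 0.282409 / 0.320384 ≈ 0.8815

With the extra evidence:
Numerator (weight on configurations with root rot): 0.93986·0.3 = 0.281958
The normalizing constant is 0.03·0.7 + 0.93986·0.3 = 0.302958
P(root rot | wilting, ¬underwatering) = 0.281958/0.302958 ≈ 0.9307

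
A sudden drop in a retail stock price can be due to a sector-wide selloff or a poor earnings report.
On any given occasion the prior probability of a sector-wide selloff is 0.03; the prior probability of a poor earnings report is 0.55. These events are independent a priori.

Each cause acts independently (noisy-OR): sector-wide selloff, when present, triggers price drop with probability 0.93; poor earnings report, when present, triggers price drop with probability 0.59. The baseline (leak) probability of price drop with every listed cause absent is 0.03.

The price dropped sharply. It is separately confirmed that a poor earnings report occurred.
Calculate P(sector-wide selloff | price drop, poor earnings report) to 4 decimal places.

Under noisy-OR, P(price drop | causes) = 1 − (1−0.03)·∏(1−qᵢ) over the active causes.
Sum P(price drop|·) weighted by the priors over both values of sector-wide selloff:
  P(price drop | poor earnings report) = 0.6023×0.97 + 0.972161×0.03
        = 0.584231 + 0.029165 = 0.613396
Keeping only the sector-wide selloff-present terms gives 0.029165, so
  P(sector-wide selloff | price drop, poor earnings report) = 0.029165 / 0.613396 ≈ 0.0475

P(sector-wide selloff | price drop, poor earnings report) ≈ 0.0475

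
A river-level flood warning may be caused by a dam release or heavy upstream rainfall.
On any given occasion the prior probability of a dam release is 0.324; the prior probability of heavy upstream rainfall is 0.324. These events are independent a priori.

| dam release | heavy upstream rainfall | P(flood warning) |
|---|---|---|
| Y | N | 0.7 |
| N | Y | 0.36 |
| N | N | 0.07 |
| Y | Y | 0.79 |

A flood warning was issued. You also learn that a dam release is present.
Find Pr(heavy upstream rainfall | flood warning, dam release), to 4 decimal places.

Pr(heavy upstream rainfall | flood warning, dam release) ≈ 0.3510

P(flood warning | dam release) = 0.7*0.676 + 0.79*0.324 = 0.473200 + 0.255960 = 0.729160
Of this, 0.255960 comes from 0.79*0.324 (the heavy upstream rainfall=true cases).
Hence the posterior is 0.255960/0.729160 ≈ 0.3510.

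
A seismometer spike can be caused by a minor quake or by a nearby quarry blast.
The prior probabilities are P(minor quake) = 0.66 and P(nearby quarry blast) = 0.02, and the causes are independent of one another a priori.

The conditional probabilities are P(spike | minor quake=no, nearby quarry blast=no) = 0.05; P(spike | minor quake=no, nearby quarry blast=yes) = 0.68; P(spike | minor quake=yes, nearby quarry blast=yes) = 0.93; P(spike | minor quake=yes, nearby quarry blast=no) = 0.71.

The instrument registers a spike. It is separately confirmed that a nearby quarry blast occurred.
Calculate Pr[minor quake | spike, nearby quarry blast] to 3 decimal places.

Pr[minor quake | spike, nearby quarry blast] ≈ 0.726

P(spike | nearby quarry blast) = 0.68·0.34 + 0.93·0.66 = 0.231200 + 0.613800 = 0.845000
Of this, 0.613800 comes from 0.93·0.66 (the minor quake=true cases).
So P(minor quake | spike, nearby quarry blast) = 0.613800/0.845000 ≈ 0.726.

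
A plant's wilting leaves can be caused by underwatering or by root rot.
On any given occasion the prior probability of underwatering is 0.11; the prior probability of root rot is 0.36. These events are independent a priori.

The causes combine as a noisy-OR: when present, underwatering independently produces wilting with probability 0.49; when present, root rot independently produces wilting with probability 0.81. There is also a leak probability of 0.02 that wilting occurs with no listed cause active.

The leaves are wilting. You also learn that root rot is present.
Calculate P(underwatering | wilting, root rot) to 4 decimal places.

P(underwatering | wilting, root rot) ≈ 0.1208

Under noisy-OR, P(wilting | causes) = 1 − (1−0.02)·∏(1−qᵢ) over the active causes.
For the numerator, keep only underwatering=true terms: 0.905038×0.11 = 0.099554
The normalizing constant is 0.8138×0.89 + 0.905038×0.11 = 0.823836
Posterior = 0.099554 / 0.823836 ≈ 0.1208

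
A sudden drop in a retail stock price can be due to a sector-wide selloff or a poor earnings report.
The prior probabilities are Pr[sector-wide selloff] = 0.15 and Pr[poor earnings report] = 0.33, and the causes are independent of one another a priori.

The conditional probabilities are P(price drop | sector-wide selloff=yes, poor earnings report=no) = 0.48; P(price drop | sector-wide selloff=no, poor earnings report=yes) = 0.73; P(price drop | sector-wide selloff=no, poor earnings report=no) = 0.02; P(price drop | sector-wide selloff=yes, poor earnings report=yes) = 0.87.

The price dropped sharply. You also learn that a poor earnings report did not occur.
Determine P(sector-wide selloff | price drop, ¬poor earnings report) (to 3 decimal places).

P(sector-wide selloff | price drop, ¬poor earnings report) ≈ 0.809

Numerator (weight on configurations with sector-wide selloff): 0.48·0.15 = 0.072000
Normalizer over all consistent configurations: 0.02·0.85 + 0.48·0.15 = 0.089000
P(sector-wide selloff | price drop, ¬poor earnings report) = 0.072000/0.089000 ≈ 0.809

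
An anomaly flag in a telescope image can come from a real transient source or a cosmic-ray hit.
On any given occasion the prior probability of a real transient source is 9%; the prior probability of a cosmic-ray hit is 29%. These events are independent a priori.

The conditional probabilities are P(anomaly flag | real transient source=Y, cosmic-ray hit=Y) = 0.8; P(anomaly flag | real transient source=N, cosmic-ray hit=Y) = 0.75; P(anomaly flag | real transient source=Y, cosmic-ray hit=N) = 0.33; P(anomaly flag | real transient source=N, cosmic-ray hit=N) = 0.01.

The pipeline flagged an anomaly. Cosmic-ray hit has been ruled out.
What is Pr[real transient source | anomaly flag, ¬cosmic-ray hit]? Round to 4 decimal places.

P(anomaly flag | ¬cosmic-ray hit) = 0.01×0.91 + 0.33×0.09 = 0.009100 + 0.029700 = 0.038800
Of this, 0.029700 comes from 0.33×0.09 (the real transient source=true cases).
P(real transient source | anomaly flag, ¬cosmic-ray hit) = 0.029700 / 0.038800 ≈ 0.7655

Pr[real transient source | anomaly flag, ¬cosmic-ray hit] ≈ 0.7655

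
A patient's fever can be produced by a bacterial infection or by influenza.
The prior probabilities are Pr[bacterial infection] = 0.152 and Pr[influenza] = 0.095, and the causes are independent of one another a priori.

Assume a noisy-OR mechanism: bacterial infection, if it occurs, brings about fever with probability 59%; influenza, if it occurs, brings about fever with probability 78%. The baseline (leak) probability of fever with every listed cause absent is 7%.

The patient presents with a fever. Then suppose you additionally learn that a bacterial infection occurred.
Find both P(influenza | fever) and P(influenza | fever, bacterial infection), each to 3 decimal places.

P(influenza | fever) ≈ 0.358; P(influenza | fever, bacterial infection) ≈ 0.135

Under noisy-OR, P(fever | causes) = 1 − (1−0.07)·∏(1−qᵢ) over the active causes.
Enumerate the 4 (bacterial infection, influenza) configurations and weight by the priors:
  P(fever) = 0.07·0.848·0.905 + 0.7954·0.848·0.095 + 0.6187·0.152·0.905 + 0.916114·0.152·0.095
        = 0.053721 + 0.064077 + 0.085108 + 0.013229 = 0.216135
The terms with influenza present sum to 0.077306, so
  P(influenza | fever) = 0.077306 / 0.216135 ≈ 0.358

Now condition on the additional information:
Sum P(fever|·) weighted by the priors over both values of influenza:
  P(fever | bacterial infection) = 0.6187·0.905 + 0.916114·0.095
        = 0.559924 + 0.087031 = 0.646955
Configurations with influenza contribute 0.087031, so
  P(influenza | fever, bacterial infection) = 0.087031 / 0.646955 ≈ 0.135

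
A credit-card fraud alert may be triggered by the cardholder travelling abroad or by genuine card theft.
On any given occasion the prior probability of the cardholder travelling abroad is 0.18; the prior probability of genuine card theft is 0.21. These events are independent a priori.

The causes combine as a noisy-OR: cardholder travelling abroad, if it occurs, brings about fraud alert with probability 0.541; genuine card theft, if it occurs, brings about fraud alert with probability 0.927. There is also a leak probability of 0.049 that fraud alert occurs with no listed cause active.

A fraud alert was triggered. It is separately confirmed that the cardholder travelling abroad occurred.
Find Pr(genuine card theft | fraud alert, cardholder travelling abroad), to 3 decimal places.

Pr(genuine card theft | fraud alert, cardholder travelling abroad) ≈ 0.314

Under noisy-OR, P(fraud alert | causes) = 1 − (1−0.049)·∏(1−qᵢ) over the active causes.
P(fraud alert | cardholder travelling abroad) = 0.563491*0.79 + 0.968135*0.21 = 0.445158 + 0.203308 = 0.648466
Restricting to configurations with genuine card theft present: 0.968135*0.21 = 0.203308.
Hence the posterior is 0.203308/0.648466 ≈ 0.314.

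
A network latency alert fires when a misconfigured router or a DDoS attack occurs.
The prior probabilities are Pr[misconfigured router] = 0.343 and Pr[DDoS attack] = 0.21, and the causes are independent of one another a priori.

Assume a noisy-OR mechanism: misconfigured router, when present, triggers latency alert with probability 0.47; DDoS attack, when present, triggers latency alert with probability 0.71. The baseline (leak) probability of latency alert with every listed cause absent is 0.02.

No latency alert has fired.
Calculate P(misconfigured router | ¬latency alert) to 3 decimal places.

Under noisy-OR, P(latency alert | causes) = 1 − (1−0.02)·∏(1−qᵢ) over the active causes.
Numerator (weight on configurations with misconfigured router): 0.140742 + 0.010850 = 0.151592
Denominator P(¬latency alert): 0.98*0.657*0.79 + 0.2842*0.657*0.21 + 0.5194*0.343*0.79 + 0.150626*0.343*0.21 = 0.699452
P(misconfigured router | ¬latency alert) = 0.151592/0.699452 ≈ 0.217

P(misconfigured router | ¬latency alert) ≈ 0.217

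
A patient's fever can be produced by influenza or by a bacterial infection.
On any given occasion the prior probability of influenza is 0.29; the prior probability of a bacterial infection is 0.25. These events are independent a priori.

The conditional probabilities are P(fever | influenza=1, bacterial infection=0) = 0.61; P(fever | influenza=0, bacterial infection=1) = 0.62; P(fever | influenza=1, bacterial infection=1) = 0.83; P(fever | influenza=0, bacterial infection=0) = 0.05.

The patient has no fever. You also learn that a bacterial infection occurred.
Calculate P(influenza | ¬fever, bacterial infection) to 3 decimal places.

Enumerate both values of influenza and weight by the priors:
  P(¬fever | bacterial infection) = 0.38·0.71 + 0.17·0.29
        = 0.269800 + 0.049300 = 0.319100
Configurations with influenza contribute 0.049300, so
  P(influenza | ¬fever, bacterial infection) = 0.049300 / 0.319100 ≈ 0.154

P(influenza | ¬fever, bacterial infection) ≈ 0.154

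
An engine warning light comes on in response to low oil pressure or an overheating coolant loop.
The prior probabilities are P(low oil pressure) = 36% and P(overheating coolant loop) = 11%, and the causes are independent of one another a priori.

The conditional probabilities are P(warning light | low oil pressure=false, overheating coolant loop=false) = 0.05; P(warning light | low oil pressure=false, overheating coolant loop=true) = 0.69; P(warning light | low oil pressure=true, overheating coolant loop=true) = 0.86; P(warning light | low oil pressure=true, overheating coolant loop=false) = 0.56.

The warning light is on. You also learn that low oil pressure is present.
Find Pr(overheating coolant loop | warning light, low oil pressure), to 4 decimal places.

For the numerator, keep only overheating coolant loop=true terms: 0.86*0.11 = 0.094600
Denominator P(warning light | low oil pressure): 0.56*0.89 + 0.86*0.11 = 0.593000
P(overheating coolant loop | warning light, low oil pressure) = 0.094600/0.593000 ≈ 0.1595

Pr(overheating coolant loop | warning light, low oil pressure) ≈ 0.1595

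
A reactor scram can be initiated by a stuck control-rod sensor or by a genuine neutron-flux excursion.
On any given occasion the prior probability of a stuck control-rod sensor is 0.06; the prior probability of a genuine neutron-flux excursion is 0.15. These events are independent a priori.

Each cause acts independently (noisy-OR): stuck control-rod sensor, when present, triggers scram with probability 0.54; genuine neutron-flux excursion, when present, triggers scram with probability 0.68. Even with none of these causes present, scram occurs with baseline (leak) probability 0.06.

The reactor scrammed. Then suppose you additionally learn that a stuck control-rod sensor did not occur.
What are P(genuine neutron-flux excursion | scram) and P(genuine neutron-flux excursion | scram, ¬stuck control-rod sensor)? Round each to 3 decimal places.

P(genuine neutron-flux excursion | scram) ≈ 0.580; P(genuine neutron-flux excursion | scram, ¬stuck control-rod sensor) ≈ 0.673

Under noisy-OR, P(scram | causes) = 1 − (1−0.06)·∏(1−qᵢ) over the active causes.
P(scram) = 0.06·0.94·0.85 + 0.6992·0.94·0.15 + 0.5676·0.06·0.85 + 0.861632·0.06·0.15 = 0.047940 + 0.098587 + 0.028948 + 0.007755 = 0.183230
Of this, 0.106342 comes from 0.098587 + 0.007755 (the genuine neutron-flux excursion=true cases).
Hence the posterior is 0.106342/0.183230 ≈ 0.580.

With the extra evidence:
P(scram | ¬stuck control-rod sensor) = 0.06*0.85 + 0.6992*0.15 = 0.051000 + 0.104880 = 0.155880
The genuine neutron-flux excursion-present share is 0.6992*0.15 = 0.104880.
So P(genuine neutron-flux excursion | scram, ¬stuck control-rod sensor) = 0.104880/0.155880 ≈ 0.673.
With stuck control-rod sensor excluded, genuine neutron-flux excursion must carry more of the explanatory weight for the scram.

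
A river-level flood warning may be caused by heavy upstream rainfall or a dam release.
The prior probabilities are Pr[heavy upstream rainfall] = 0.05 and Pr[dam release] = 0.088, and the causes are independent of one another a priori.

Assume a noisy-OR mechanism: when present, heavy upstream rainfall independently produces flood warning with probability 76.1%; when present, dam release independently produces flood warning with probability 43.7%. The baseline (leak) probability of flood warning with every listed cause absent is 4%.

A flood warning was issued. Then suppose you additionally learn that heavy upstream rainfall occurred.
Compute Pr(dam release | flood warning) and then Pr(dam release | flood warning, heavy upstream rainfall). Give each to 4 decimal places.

Pr(dam release | flood warning) ≈ 0.3771; Pr(dam release | flood warning, heavy upstream rainfall) ≈ 0.0983

Under noisy-OR, P(flood warning | causes) = 1 − (1−0.04)·∏(1−qᵢ) over the active causes.
Weight on dam release=true, given the evidence: 0.038416 + 0.003832 = 0.042248
Denominator P(flood warning): 0.04×0.95×0.912 + 0.45952×0.95×0.088 + 0.77056×0.05×0.912 + 0.870825×0.05×0.088 = 0.112042
P(dam release | flood warning) = 0.042248/0.112042 ≈ 0.3771

Now also conditioning on heavy upstream rainfall=true:
Weight on dam release=true, given the evidence: 0.870825·0.088 = 0.076633
The normalizing constant is 0.77056·0.912 + 0.870825·0.088 = 0.779384
P(dam release | flood warning, heavy upstream rainfall) = 0.076633/0.779384 ≈ 0.0983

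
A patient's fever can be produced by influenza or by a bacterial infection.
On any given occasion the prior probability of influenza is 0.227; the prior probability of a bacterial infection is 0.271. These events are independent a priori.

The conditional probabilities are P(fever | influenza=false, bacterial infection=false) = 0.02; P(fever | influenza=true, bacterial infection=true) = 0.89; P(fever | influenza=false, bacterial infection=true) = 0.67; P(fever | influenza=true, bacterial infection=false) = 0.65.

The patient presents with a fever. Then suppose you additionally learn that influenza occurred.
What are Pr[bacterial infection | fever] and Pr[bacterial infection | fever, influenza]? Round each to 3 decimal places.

Enumerate the 4 (influenza, bacterial infection) configurations and weight by the priors:
  P(fever) = 0.02*0.773*0.729 + 0.67*0.773*0.271 + 0.65*0.227*0.729 + 0.89*0.227*0.271
        = 0.011270 + 0.140354 + 0.107564 + 0.054750 = 0.313938
The terms with bacterial infection present sum to 0.195104, so
  P(bacterial infection | fever) = 0.195104 / 0.313938 ≈ 0.621

Now also conditioning on influenza=true:
P(fever | influenza) = 0.65*0.729 + 0.89*0.271 = 0.473850 + 0.241190 = 0.715040
Of this, 0.241190 comes from 0.89*0.271 (the bacterial infection=true cases).
P(bacterial infection | fever, influenza) = 0.241190 / 0.715040 ≈ 0.337
This is intercausal reasoning (explaining away): once influenza accounts for the fever, bacterial infection becomes less likely.

Pr[bacterial infection | fever] ≈ 0.621; Pr[bacterial infection | fever, influenza] ≈ 0.337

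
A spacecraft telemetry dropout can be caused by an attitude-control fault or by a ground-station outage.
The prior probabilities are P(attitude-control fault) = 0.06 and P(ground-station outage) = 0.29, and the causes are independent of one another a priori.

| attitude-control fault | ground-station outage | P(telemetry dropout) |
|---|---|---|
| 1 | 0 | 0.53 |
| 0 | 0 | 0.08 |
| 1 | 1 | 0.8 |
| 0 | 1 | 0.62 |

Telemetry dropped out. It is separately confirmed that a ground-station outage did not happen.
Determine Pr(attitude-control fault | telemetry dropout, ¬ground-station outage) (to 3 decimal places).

Pr(attitude-control fault | telemetry dropout, ¬ground-station outage) ≈ 0.297

P(telemetry dropout | ¬ground-station outage) = 0.08·0.94 + 0.53·0.06 = 0.075200 + 0.031800 = 0.107000
The attitude-control fault-present share is 0.53·0.06 = 0.031800.
So P(attitude-control fault | telemetry dropout, ¬ground-station outage) = 0.031800/0.107000 ≈ 0.297.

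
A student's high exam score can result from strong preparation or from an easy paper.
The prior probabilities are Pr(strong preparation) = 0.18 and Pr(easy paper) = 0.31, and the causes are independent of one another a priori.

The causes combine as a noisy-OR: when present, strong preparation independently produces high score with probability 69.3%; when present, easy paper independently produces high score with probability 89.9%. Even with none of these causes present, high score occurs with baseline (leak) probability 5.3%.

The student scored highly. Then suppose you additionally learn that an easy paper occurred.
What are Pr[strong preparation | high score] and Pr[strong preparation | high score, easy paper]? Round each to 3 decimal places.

Pr[strong preparation | high score] ≈ 0.354; Pr[strong preparation | high score, easy paper] ≈ 0.191

Under noisy-OR, P(high score | causes) = 1 − (1−0.053)·∏(1−qᵢ) over the active causes.
Weight on strong preparation=true, given the evidence: 0.088091 + 0.054161 = 0.142252
Normalizer over all consistent configurations: 0.053×0.82×0.69 + 0.904353×0.82×0.31 + 0.709271×0.18×0.69 + 0.970636×0.18×0.31 = 0.402126
P(strong preparation | high score) = 0.142252/0.402126 ≈ 0.354

With the extra evidence:
Sum P(high score|·) weighted by the priors over both values of strong preparation:
  P(high score | easy paper) = 0.904353×0.82 + 0.970636×0.18
        = 0.741569 + 0.174714 = 0.916283
Configurations with strong preparation contribute 0.174714, so
  P(strong preparation | high score, easy paper) = 0.174714 / 0.916283 ≈ 0.191
Conditioning on easy paper lowers the posterior on strong preparation: the classic explaining-away effect in a common-effect structure.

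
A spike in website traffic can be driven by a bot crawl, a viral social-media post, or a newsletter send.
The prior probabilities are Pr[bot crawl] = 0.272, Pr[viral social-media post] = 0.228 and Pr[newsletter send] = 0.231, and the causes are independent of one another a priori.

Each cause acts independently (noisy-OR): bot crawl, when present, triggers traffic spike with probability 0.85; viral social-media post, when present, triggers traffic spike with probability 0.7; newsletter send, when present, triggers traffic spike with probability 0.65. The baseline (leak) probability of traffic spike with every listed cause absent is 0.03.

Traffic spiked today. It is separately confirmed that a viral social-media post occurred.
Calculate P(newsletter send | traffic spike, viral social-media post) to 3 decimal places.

P(newsletter send | traffic spike, viral social-media post) ≈ 0.263

Under noisy-OR, P(traffic spike | causes) = 1 − (1−0.03)·∏(1−qᵢ) over the active causes.
For the numerator, keep only newsletter send=true terms: 0.151040 + 0.061872 = 0.212912
The normalizing constant is 0.709×0.728×0.769 + 0.89815×0.728×0.231 + 0.95635×0.272×0.769 + 0.984722×0.272×0.231 = 0.809871
P(newsletter send | traffic spike, viral social-media post) = 0.212912/0.809871 ≈ 0.263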